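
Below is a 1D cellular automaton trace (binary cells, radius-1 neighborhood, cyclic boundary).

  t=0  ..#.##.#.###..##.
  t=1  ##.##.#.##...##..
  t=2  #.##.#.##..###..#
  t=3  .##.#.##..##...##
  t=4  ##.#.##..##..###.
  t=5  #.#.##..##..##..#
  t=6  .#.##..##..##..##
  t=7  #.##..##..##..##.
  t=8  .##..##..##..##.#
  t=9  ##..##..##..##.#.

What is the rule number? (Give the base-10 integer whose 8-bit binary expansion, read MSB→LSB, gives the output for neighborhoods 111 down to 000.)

43

  nb ###: next=.  (t=0,i=10, bit7=0)
  nb ##.: next=.  (t=0,i=5, bit6=0)
  nb #.#: next=#  (t=0,i=3, bit5=1)
  nb #..: next=.  (t=0,i=12, bit4=0)
  nb .##: next=#  (t=0,i=4, bit3=1)
  nb .#.: next=.  (t=0,i=2, bit2=0)
  nb ..#: next=#  (t=0,i=1, bit1=1)
  nb ...: next=#  (t=0,i=0, bit0=1)
  bits 00101011 = 43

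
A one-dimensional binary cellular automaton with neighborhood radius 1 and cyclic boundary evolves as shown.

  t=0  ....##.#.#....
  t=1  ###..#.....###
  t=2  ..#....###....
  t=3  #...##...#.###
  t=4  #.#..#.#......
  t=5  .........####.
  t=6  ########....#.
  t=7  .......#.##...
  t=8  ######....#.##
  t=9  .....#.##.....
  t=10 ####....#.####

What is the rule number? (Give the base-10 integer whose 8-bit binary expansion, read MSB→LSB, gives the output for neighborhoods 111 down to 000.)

65

  ###|.  b7=0 t=1,i=0
  ##.|#  b6=1 t=0,i=5
  #.#|.  b5=0 t=0,i=6
  #..|.  b4=0 t=0,i=10
  .##|.  b3=0 t=0,i=4
  .#.|.  b2=0 t=0,i=7
  ..#|.  b1=0 t=0,i=3
  ...|#  b0=1 t=0,i=0
  bits 01000001 = 65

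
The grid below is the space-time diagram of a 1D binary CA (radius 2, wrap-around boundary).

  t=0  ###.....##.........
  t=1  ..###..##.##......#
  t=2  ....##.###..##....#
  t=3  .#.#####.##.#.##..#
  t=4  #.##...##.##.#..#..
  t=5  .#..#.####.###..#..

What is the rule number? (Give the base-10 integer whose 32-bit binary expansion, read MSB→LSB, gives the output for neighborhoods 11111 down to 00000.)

  #####|.  b31=0 t=3,i=5
  ####.|.  b30=0 t=3,i=6
  ###.#|#  b29=1 t=3,i=7
  ###..|#  b28=1 t=0,i=2
  ##.##|#  b27=1 t=1,i=9
  ##.#.|#  b26=1 t=3,i=11
  ##..#|#  b25=1 t=1,i=5
  ##...|#  b24=1 t=0,i=3
  #.###|#  b23=1 t=2,i=7
  #.##.|.  b22=0 t=1,i=10
  #.#.#|.  b21=0 t=3,i=1
  #.#..|#  b20=1 t=4,i=13
  #..##|.  b19=0 t=1,i=1
  #..#.|.  b18=0 t=3,i=17
  #...#|.  b17=0 t=4,i=5
  #....|#  b16=1 t=0,i=4
  .####|.  b15=0 t=3,i=4
  .###.|.  b14=0 t=0,i=1
  .##.#|#  b13=1 t=1,i=8
  .##..|.  b12=0 t=0,i=9
  .#.##|#  b11=1 t=3,i=2
  .#.#.|#  b10=1 t=3,i=0
  .#..#|.  b9=0 t=1,i=0
  .#...|.  b8=0 t=2,i=0
  ..###|.  b7=0 t=0,i=0
  ..##.|#  b6=1 t=0,i=8
  ..#.#|.  b5=0 t=3,i=18
  ..#..|#  b4=1 t=1,i=18
  ...##|#  b3=1 t=0,i=7
  ...#.|.  b2=0 t=1,i=17
  ....#|.  b1=0 t=0,i=6
  .....|.  b0=0 t=0,i=5
  bits 00111111100100010010110001011000 = 1066478680

1066478680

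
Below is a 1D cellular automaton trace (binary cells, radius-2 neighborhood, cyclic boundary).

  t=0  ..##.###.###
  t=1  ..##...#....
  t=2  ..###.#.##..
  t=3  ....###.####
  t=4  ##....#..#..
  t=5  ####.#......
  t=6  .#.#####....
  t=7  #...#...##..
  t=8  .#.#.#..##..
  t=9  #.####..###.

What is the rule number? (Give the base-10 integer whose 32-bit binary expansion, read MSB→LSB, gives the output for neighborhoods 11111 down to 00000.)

628208964

  [31] ##### => .  t=6,i=5
  [30] ####. => .  t=3,i=10
  [29] ###.# => #  t=0,i=7
  [28] ###.. => .  t=0,i=11
  [27] ##.## => .  t=0,i=4
  [26] ##.#. => #  t=2,i=5
  [25] ##..# => .  t=0,i=0
  [24] ##... => #  t=1,i=4
  [23] #.### => .  t=0,i=5
  [22] #.##. => #  t=2,i=8
  [21] #.#.# => #  t=2,i=6
  [20] #.#.. => #  t=5,i=5
  [19] #..## => .  t=0,i=1
  [18] #..#. => .  t=4,i=8
  [17] #...# => .  t=1,i=5
  [16] #.... => #  t=1,i=9
  [15] .#### => #  t=3,i=9
  [14] .###. => .  t=0,i=6
  [13] .##.# => #  t=0,i=3
  [12] .##.. => #  t=1,i=3
  [11] .#.## => .  t=2,i=7
  [10] .#.#. => #  t=8,i=2
  [9] .#..# => .  t=4,i=7
  [8] .#... => #  t=1,i=8
  [7] ..### => .  t=2,i=2
  [6] ..##. => #  t=0,i=2
  [5] ..#.# => .  t=6,i=1
  [4] ..#.. => .  t=1,i=7
  [3] ...## => .  t=1,i=1
  [2] ...#. => #  t=1,i=6
  [1] ....# => .  t=1,i=0
  [0] ..... => .  t=1,i=10
  bits 00100101011100011011010101000100 = 628208964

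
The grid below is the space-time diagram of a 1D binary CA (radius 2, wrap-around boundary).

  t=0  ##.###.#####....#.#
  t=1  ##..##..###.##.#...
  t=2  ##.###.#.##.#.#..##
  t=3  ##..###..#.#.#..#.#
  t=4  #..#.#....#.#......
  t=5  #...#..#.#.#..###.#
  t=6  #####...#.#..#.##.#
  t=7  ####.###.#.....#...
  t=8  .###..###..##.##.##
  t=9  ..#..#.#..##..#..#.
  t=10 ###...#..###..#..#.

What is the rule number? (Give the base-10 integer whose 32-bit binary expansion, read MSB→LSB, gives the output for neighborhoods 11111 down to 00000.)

3846952029

  #####|#  b31=1 t=0,i=9
  ####.|#  b30=1 t=0,i=10
  ###.#|#  b29=1 t=0,i=1
  ###..|.  b28=0 t=0,i=11
  ##.##|.  b27=0 t=0,i=2
  ##.#.|#  b26=1 t=1,i=14
  ##..#|.  b25=0 t=1,i=2
  ##...|#  b24=1 t=0,i=12
  #.###|.  b23=0 t=0,i=3
  #.##.|#  b22=1 t=1,i=12
  #.#.#|.  b21=0 t=2,i=7
  #.#..|.  b20=0 t=1,i=15
  #..##|#  b19=1 t=1,i=3
  #..#.|.  b18=0 t=3,i=8
  #...#|#  b17=1 t=1,i=17
  #....|#  b16=1 t=0,i=13
  .####|#  b15=1 t=0,i=8
  .###.|#  b14=1 t=0,i=0
  .##.#|.  b13=0 t=1,i=13
  .##..|#  b12=1 t=1,i=1
  .#.##|.  b11=0 t=0,i=17
  .#.#.|#  b10=1 t=2,i=13
  .#..#|.  b9=0 t=2,i=15
  .#...|.  b8=0 t=1,i=16
  ..###|.  b7=0 t=1,i=8
  ..##.|#  b6=1 t=1,i=0
  ..#.#|.  b5=0 t=0,i=16
  ..#..|#  b4=1 t=4,i=0
  ...##|#  b3=1 t=1,i=18
  ...#.|#  b2=1 t=0,i=15
  ....#|.  b1=0 t=0,i=14
  .....|#  b0=1 t=4,i=15
  bits 11100101010010111101010001011101 = 3846952029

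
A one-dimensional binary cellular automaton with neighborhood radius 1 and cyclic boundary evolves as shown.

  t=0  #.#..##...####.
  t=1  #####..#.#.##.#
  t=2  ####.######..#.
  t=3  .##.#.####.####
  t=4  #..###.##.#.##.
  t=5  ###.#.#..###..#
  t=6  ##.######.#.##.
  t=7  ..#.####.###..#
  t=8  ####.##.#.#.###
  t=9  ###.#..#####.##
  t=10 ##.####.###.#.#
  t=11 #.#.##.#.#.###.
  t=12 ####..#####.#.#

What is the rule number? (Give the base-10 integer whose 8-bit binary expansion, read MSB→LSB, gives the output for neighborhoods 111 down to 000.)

  ### -> #   bit 7 = 1  t=0,i=11
  ##. -> .   bit 6 = 0  t=0,i=6
  #.# -> #   bit 5 = 1  t=0,i=1
  #.. -> #   bit 4 = 1  t=0,i=3
  .## -> .   bit 3 = 0  t=0,i=5
  .#. -> #   bit 2 = 1  t=0,i=0
  ..# -> #   bit 1 = 1  t=0,i=4
  ... -> .   bit 0 = 0  t=0,i=8
  bits 10110110 = 182

182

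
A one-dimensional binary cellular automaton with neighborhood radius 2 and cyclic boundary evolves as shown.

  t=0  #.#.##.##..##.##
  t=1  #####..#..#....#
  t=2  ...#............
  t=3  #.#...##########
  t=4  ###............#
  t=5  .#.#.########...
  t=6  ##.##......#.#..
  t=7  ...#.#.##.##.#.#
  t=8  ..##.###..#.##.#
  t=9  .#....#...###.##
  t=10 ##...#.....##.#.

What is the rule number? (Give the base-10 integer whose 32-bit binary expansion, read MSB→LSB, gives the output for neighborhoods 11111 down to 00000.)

  ##### -> .   bit 31 = 0  t=1,i=1
  ####. -> #   bit 30 = 1  t=1,i=3
  ###.# -> #   bit 29 = 1  t=0,i=0
  ###.. -> .   bit 28 = 0  t=1,i=4
  ##.## -> .   bit 27 = 0  t=0,i=6
  ##.#. -> #   bit 26 = 1  t=0,i=1
  ##..# -> .   bit 25 = 0  t=0,i=9
  ##... -> #   bit 24 = 1  t=4,i=3
  #.### -> .   bit 23 = 0  t=0,i=14
  #.##. -> #   bit 22 = 1  t=0,i=4
  #.#.# -> #   bit 21 = 1  t=0,i=2
  #.#.. -> #   bit 20 = 1  t=3,i=2
  #..## -> #   bit 19 = 1  t=0,i=10
  #..#. -> .   bit 18 = 0  t=1,i=6
  #...# -> .   bit 17 = 0  t=3,i=4
  #.... -> .   bit 16 = 0  t=1,i=12
  .#### -> .   bit 15 = 0  t=1,i=0
  .###. -> #   bit 14 = 1  t=0,i=15
  .##.# -> .   bit 13 = 0  t=0,i=5
  .##.. -> .   bit 12 = 0  t=0,i=8
  .#.## -> #   bit 11 = 1  t=0,i=3
  .#.#. -> .   bit 10 = 0  t=5,i=2
  .#..# -> .   bit 9 = 0  t=1,i=8
  .#... -> .   bit 8 = 0  t=1,i=11
  ..### -> .   bit 7 = 0  t=1,i=15
  ..##. -> .   bit 6 = 0  t=0,i=11
  ..#.# -> #   bit 5 = 1  t=5,i=1
  ..#.. -> .   bit 4 = 0  t=1,i=7
  ...## -> .   bit 3 = 0  t=1,i=14
  ...#. -> #   bit 2 = 1  t=2,i=2
  ....# -> .   bit 1 = 0  t=1,i=13
  ..... -> #   bit 0 = 1  t=2,i=0
  bits 01100101011110000100100000100101 = 1702381605

1702381605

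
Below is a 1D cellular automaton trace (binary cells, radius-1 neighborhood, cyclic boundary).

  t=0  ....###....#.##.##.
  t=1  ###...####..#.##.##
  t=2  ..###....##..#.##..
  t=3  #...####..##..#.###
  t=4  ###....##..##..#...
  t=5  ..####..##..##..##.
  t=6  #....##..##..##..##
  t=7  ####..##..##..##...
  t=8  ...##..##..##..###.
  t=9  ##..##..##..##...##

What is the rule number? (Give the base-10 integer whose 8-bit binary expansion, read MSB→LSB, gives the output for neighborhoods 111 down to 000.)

  [7] ### => .  t=0,i=5
  [6] ##. => #  t=0,i=6
  [5] #.# => #  t=0,i=12
  [4] #.. => #  t=0,i=7
  [3] .## => .  t=0,i=4
  [2] .#. => .  t=0,i=11
  [1] ..# => .  t=0,i=3
  [0] ... => #  t=0,i=0
  bits 01110001 = 113

113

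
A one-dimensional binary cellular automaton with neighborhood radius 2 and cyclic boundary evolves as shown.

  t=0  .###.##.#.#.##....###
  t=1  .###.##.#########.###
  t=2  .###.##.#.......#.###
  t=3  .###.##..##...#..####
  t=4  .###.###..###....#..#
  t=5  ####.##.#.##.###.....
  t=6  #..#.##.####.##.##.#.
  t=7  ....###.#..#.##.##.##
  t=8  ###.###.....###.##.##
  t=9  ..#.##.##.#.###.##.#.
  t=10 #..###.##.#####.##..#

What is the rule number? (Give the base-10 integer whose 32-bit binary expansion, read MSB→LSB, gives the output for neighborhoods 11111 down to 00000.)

  nb #####: next=.  (t=1,i=10, bit31=0)
  nb ####.: next=.  (t=1,i=15, bit30=0)
  nb ###.#: next=#  (t=0,i=3, bit29=1)
  nb ###..: next=.  (t=4,i=7, bit28=0)
  nb ##.##: next=.  (t=0,i=0, bit27=0)
  nb ##.#.: next=.  (t=0,i=7, bit26=0)
  nb ##..#: next=#  (t=3,i=7, bit25=1)
  nb ##...: next=#  (t=0,i=14, bit24=1)
  nb #.###: next=#  (t=0,i=1, bit23=1)
  nb #.##.: next=#  (t=0,i=5, bit22=1)
  nb #.#.#: next=#  (t=0,i=8, bit21=1)
  nb #.#..: next=.  (t=2,i=8, bit20=0)
  nb #..##: next=.  (t=3,i=8, bit19=0)
  nb #..#.: next=.  (t=4,i=19, bit18=0)
  nb #...#: next=#  (t=3,i=12, bit17=1)
  nb #....: next=#  (t=0,i=15, bit16=1)
  nb .####: next=.  (t=1,i=9, bit15=0)
  nb .###.: next=#  (t=0,i=2, bit14=1)
  nb .##.#: next=#  (t=0,i=6, bit13=1)
  nb .##..: next=#  (t=0,i=13, bit12=1)
  nb .#.##: next=#  (t=0,i=11, bit11=1)
  nb .#.#.: next=#  (t=0,i=9, bit10=1)
  nb .#..#: next=.  (t=3,i=15, bit9=0)
  nb .#...: next=#  (t=2,i=9, bit8=1)
  nb ..###: next=#  (t=0,i=18, bit7=1)
  nb ..##.: next=.  (t=3,i=9, bit6=0)
  nb ..#.#: next=.  (t=2,i=16, bit5=0)
  nb ..#..: next=.  (t=3,i=14, bit4=0)
  nb ...##: next=.  (t=0,i=17, bit3=0)
  nb ...#.: next=.  (t=2,i=15, bit2=0)
  nb ....#: next=#  (t=0,i=16, bit1=1)
  nb .....: next=.  (t=2,i=11, bit0=0)
  bits 00100011111000110111110110000010 = 602111362

602111362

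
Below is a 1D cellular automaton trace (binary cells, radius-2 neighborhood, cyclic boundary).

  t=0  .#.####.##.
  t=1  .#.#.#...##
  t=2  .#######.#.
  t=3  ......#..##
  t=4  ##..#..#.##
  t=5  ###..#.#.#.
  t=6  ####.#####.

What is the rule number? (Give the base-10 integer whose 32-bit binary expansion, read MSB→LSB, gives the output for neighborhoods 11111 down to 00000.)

  [31] ##### => .  t=2,i=3
  [30] ####. => #  t=0,i=5
  [29] ###.# => .  t=0,i=6
  [28] ###.. => #  t=4,i=1
  [27] ##.## => .  t=0,i=7
  [26] ##.#. => .  t=1,i=0
  [25] ##..# => #  t=0,i=10
  [24] ##... => #  t=3,i=0
  [23] #.### => #  t=0,i=3
  [22] #.##. => .  t=0,i=8
  [21] #.#.# => #  t=1,i=1
  [20] #.#.. => #  t=1,i=5
  [19] #..## => .  t=2,i=0
  [18] #..#. => .  t=0,i=0
  [17] #...# => #  t=1,i=7
  [16] #.... => #  t=3,i=1
  [15] .#### => .  t=0,i=4
  [14] .###. => #  t=5,i=1
  [13] .##.# => .  t=1,i=10
  [12] .##.. => #  t=0,i=9
  [11] .#.## => .  t=0,i=2
  [10] .#.#. => #  t=1,i=2
  [9] .#..# => #  t=2,i=10
  [8] .#... => #  t=1,i=6
  [7] ..### => .  t=2,i=1
  [6] ..##. => #  t=1,i=9
  [5] ..#.# => #  t=0,i=1
  [4] ..#.. => .  t=3,i=6
  [3] ...## => .  t=1,i=8
  [2] ...#. => .  t=3,i=5
  [1] ....# => #  t=3,i=4
  [0] ..... => .  t=3,i=2
  bits 01010011101100110101011101100010 = 1404262242

1404262242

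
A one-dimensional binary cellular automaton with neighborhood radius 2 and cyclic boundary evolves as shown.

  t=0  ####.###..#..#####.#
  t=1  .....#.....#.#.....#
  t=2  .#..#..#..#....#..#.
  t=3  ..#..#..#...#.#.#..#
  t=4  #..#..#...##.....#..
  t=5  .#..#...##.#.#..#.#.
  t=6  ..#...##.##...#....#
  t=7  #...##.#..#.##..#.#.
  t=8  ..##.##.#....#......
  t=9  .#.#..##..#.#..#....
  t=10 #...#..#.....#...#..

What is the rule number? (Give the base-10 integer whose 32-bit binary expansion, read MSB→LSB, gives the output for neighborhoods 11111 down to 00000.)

75707020

  nb #####: next=.  (t=0,i=1, bit31=0)
  nb ####.: next=.  (t=0,i=2, bit30=0)
  nb ###.#: next=.  (t=0,i=3, bit29=0)
  nb ###..: next=.  (t=0,i=7, bit28=0)
  nb ##.##: next=.  (t=0,i=4, bit27=0)
  nb ##.#.: next=#  (t=5,i=10, bit26=1)
  nb ##..#: next=.  (t=0,i=8, bit25=0)
  nb ##...: next=.  (t=4,i=12, bit24=0)
  nb #.###: next=#  (t=0,i=5, bit23=1)
  nb #.##.: next=.  (t=6,i=9, bit22=0)
  nb #.#.#: next=.  (t=3,i=14, bit21=0)
  nb #.#..: next=.  (t=1,i=13, bit20=0)
  nb #..##: next=.  (t=0,i=12, bit19=0)
  nb #..#.: next=.  (t=0,i=9, bit18=0)
  nb #...#: next=#  (t=3,i=10, bit17=1)
  nb #....: next=#  (t=1,i=1, bit16=1)
  nb .####: next=.  (t=0,i=0, bit15=0)
  nb .###.: next=.  (t=0,i=6, bit14=0)
  nb .##.#: next=#  (t=5,i=9, bit13=1)
  nb .##..: next=#  (t=4,i=11, bit12=1)
  nb .#.##: next=.  (t=7,i=11, bit11=0)
  nb .#.#.: next=.  (t=1,i=12, bit10=0)
  nb .#..#: next=#  (t=0,i=11, bit9=1)
  nb .#...: next=.  (t=1,i=0, bit8=0)
  nb ..###: next=#  (t=0,i=13, bit7=1)
  nb ..##.: next=.  (t=4,i=10, bit6=0)
  nb ..#.#: next=.  (t=1,i=11, bit5=0)
  nb ..#..: next=.  (t=0,i=10, bit4=0)
  nb ...##: next=#  (t=4,i=9, bit3=1)
  nb ...#.: next=#  (t=1,i=4, bit2=1)
  nb ....#: next=.  (t=1,i=3, bit1=0)
  nb .....: next=.  (t=1,i=2, bit0=0)
  bits 00000100100000110011001010001100 = 75707020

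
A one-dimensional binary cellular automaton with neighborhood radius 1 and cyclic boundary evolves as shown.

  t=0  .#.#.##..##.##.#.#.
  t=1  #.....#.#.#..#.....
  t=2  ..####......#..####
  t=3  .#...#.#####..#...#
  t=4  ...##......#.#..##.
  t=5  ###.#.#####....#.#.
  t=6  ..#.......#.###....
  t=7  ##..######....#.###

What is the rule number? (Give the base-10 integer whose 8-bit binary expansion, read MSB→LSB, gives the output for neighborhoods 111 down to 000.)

  ###|.  b7=0 t=2,i=3
  ##.|#  b6=1 t=0,i=6
  #.#|.  b5=0 t=0,i=2
  #..|.  b4=0 t=0,i=7
  .##|.  b3=0 t=0,i=5
  .#.|.  b2=0 t=0,i=1
  ..#|#  b1=1 t=0,i=0
  ...|#  b0=1 t=1,i=2
  bits 01000011 = 67

67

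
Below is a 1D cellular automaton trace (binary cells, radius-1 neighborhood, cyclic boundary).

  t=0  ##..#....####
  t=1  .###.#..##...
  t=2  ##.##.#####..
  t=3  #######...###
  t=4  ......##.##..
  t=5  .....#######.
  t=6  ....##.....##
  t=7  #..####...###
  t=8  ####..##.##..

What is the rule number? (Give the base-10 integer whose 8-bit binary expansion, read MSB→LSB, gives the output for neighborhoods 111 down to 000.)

122

  [7] ### => .  t=0,i=0
  [6] ##. => #  t=0,i=1
  [5] #.# => #  t=1,i=4
  [4] #.. => #  t=0,i=2
  [3] .## => #  t=0,i=9
  [2] .#. => .  t=0,i=4
  [1] ..# => #  t=0,i=3
  [0] ... => .  t=0,i=6
  bits 01111010 = 122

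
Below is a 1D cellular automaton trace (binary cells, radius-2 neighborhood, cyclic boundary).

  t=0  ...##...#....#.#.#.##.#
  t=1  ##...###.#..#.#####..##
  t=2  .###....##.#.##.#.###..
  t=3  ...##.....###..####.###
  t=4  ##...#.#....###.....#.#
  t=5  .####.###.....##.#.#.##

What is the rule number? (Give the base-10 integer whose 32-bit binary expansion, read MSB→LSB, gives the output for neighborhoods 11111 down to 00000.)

  [31] ##### => #  t=1,i=16
  [30] ####. => .  t=1,i=0
  [29] ###.# => .  t=1,i=7
  [28] ###.. => #  t=1,i=1
  [27] ##.## => .  t=3,i=19
  [26] ##.#. => #  t=0,i=21
  [25] ##..# => #  t=1,i=19
  [24] ##... => #  t=0,i=5
  [23] #.### => #  t=1,i=14
  [22] #.##. => .  t=0,i=19
  [21] #.#.# => #  t=0,i=15
  [20] #.#.. => #  t=0,i=22
  [19] #..## => #  t=1,i=20
  [18] #..#. => #  t=1,i=11
  [17] #...# => #  t=0,i=1
  [16] #.... => .  t=0,i=10
  [15] .#### => .  t=1,i=15
  [14] .###. => .  t=1,i=6
  [13] .##.# => .  t=0,i=20
  [12] .##.. => .  t=0,i=4
  [11] .#.## => #  t=0,i=18
  [10] .#.#. => #  t=0,i=14
  [9] .#..# => .  t=1,i=10
  [8] .#... => #  t=0,i=0
  [7] ..### => .  t=1,i=5
  [6] ..##. => .  t=0,i=3
  [5] ..#.# => .  t=0,i=13
  [4] ..#.. => .  t=0,i=8
  [3] ...## => .  t=0,i=2
  [2] ...#. => #  t=0,i=7
  [1] ....# => .  t=0,i=11
  [0] ..... => #  t=3,i=7
  bits 10010111101111100000110100000101 = 2545814789

2545814789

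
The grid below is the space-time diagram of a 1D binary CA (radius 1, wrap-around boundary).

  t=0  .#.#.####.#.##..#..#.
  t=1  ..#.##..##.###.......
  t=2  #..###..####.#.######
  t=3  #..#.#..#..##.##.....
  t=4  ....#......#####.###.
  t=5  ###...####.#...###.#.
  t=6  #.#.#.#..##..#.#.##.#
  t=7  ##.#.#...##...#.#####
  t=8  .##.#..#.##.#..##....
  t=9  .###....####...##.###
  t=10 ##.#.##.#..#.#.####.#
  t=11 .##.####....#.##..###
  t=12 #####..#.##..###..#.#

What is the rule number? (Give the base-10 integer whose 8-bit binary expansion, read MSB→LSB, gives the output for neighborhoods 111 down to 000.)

  nb ###: next=.  (t=0,i=6, bit7=0)
  nb ##.: next=#  (t=0,i=8, bit6=1)
  nb #.#: next=#  (t=0,i=2, bit5=1)
  nb #..: next=.  (t=0,i=14, bit4=0)
  nb .##: next=#  (t=0,i=5, bit3=1)
  nb .#.: next=.  (t=0,i=1, bit2=0)
  nb ..#: next=.  (t=0,i=0, bit1=0)
  nb ...: next=#  (t=1,i=0, bit0=1)
  bits 01101001 = 105

105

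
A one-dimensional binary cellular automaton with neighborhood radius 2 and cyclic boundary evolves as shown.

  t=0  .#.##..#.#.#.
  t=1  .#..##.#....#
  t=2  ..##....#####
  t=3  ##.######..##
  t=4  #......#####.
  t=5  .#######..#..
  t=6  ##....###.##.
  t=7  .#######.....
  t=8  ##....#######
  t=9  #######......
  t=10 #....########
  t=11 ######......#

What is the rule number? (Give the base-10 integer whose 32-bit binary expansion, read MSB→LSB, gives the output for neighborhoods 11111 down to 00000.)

1393120191

  [31] ##### => .  t=2,i=10
  [30] ####. => #  t=2,i=11
  [29] ###.# => .  t=3,i=1
  [28] ###.. => #  t=2,i=12
  [27] ##.## => .  t=3,i=2
  [26] ##.#. => .  t=1,i=6
  [25] ##..# => #  t=0,i=5
  [24] ##... => #  t=2,i=4
  [23] #.### => .  t=3,i=3
  [22] #.##. => .  t=0,i=3
  [21] #.#.# => .  t=0,i=9
  [20] #.#.. => .  t=0,i=11
  [19] #..## => #  t=1,i=3
  [18] #..#. => .  t=0,i=0
  [17] #...# => .  t=5,i=12
  [16] #.... => #  t=1,i=9
  [15] .#### => .  t=2,i=9
  [14] .###. => #  t=6,i=7
  [13] .##.# => .  t=1,i=5
  [12] .##.. => #  t=0,i=4
  [11] .#.## => .  t=0,i=2
  [10] .#.#. => .  t=0,i=8
  [9] .#..# => #  t=0,i=12
  [8] .#... => #  t=1,i=8
  [7] ..### => #  t=2,i=8
  [6] ..##. => .  t=1,i=4
  [5] ..#.# => #  t=0,i=1
  [4] ..#.. => #  t=5,i=10
  [3] ...## => #  t=2,i=7
  [2] ...#. => #  t=1,i=11
  [1] ....# => #  t=1,i=10
  [0] ..... => #  t=4,i=3
  bits 01010011000010010101001110111111 = 1393120191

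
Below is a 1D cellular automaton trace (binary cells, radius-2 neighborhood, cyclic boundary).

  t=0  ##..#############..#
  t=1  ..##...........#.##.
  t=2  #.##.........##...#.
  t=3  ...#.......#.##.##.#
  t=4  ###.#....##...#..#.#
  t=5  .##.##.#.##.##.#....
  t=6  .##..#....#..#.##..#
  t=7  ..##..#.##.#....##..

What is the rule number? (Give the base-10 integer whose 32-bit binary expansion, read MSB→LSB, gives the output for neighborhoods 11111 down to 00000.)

  nb #####: next=.  (t=0,i=6, bit31=0)
  nb ####.: next=#  (t=0,i=15, bit30=1)
  nb ###.#: next=#  (t=4,i=2, bit29=1)
  nb ###..: next=.  (t=0,i=1, bit28=0)
  nb ##.##: next=.  (t=3,i=15, bit27=0)
  nb ##.#.: next=.  (t=3,i=18, bit26=0)
  nb ##..#: next=#  (t=0,i=2, bit25=1)
  nb ##...: next=.  (t=1,i=4, bit24=0)
  nb #.###: next=.  (t=4,i=19, bit23=0)
  nb #.##.: next=.  (t=1,i=17, bit22=0)
  nb #.#.#: next=.  (t=2,i=0, bit21=0)
  nb #.#..: next=#  (t=3,i=19, bit20=1)
  nb #..##: next=#  (t=0,i=3, bit19=1)
  nb #..#.: next=.  (t=4,i=16, bit18=0)
  nb #...#: next=#  (t=1,i=0, bit17=1)
  nb #....: next=.  (t=1,i=5, bit16=0)
  nb .####: next=.  (t=0,i=5, bit15=0)
  nb .###.: next=.  (t=0,i=0, bit14=0)
  nb .##.#: next=#  (t=3,i=14, bit13=1)
  nb .##..: next=#  (t=1,i=3, bit12=1)
  nb .#.##: next=.  (t=1,i=16, bit11=0)
  nb .#.#.: next=#  (t=2,i=19, bit10=1)
  nb .#..#: next=#  (t=4,i=15, bit9=1)
  nb .#...: next=#  (t=3,i=0, bit8=1)
  nb ..###: next=.  (t=0,i=4, bit7=0)
  nb ..##.: next=#  (t=1,i=2, bit6=1)
  nb ..#.#: next=.  (t=1,i=15, bit5=0)
  nb ..#..: next=.  (t=3,i=3, bit4=0)
  nb ...##: next=.  (t=1,i=1, bit3=0)
  nb ...#.: next=#  (t=1,i=14, bit2=1)
  nb ....#: next=#  (t=1,i=13, bit1=1)
  nb .....: next=.  (t=1,i=6, bit0=0)
  bits 01100010000110100011011101000110 = 1645885254

1645885254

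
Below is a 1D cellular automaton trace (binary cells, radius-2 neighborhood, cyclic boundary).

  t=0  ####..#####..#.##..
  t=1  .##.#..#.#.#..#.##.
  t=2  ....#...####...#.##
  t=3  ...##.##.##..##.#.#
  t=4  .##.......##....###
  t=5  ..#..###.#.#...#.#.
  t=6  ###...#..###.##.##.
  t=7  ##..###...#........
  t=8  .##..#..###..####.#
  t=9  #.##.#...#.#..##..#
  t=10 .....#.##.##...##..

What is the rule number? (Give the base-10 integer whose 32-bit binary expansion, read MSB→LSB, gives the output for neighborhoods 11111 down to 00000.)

1119018013

  nb #####: next=.  (t=0,i=8, bit31=0)
  nb ####.: next=#  (t=0,i=2, bit30=1)
  nb ###.#: next=.  (t=4,i=18, bit29=0)
  nb ###..: next=.  (t=0,i=3, bit28=0)
  nb ##.##: next=.  (t=3,i=5, bit27=0)
  nb ##.#.: next=.  (t=1,i=3, bit26=0)
  nb ##..#: next=#  (t=0,i=4, bit25=1)
  nb ##...: next=.  (t=2,i=0, bit24=0)
  nb #.###: next=#  (t=6,i=0, bit23=1)
  nb #.##.: next=.  (t=0,i=15, bit22=0)
  nb #.#.#: next=#  (t=1,i=9, bit21=1)
  nb #.#..: next=#  (t=1,i=4, bit20=1)
  nb #..##: next=.  (t=0,i=5, bit19=0)
  nb #..#.: next=.  (t=0,i=12, bit18=0)
  nb #...#: next=#  (t=2,i=6, bit17=1)
  nb #....: next=.  (t=2,i=1, bit16=0)
  nb .####: next=#  (t=0,i=1, bit15=1)
  nb .###.: next=#  (t=4,i=17, bit14=1)
  nb .##.#: next=.  (t=1,i=2, bit13=0)
  nb .##..: next=#  (t=0,i=16, bit12=1)
  nb .#.##: next=#  (t=0,i=14, bit11=1)
  nb .#.#.: next=#  (t=1,i=8, bit10=1)
  nb .#..#: next=.  (t=1,i=5, bit9=0)
  nb .#...: next=.  (t=2,i=5, bit8=0)
  nb ..###: next=.  (t=0,i=0, bit7=0)
  nb ..##.: next=.  (t=1,i=1, bit6=0)
  nb ..#.#: next=.  (t=0,i=13, bit5=0)
  nb ..#..: next=#  (t=2,i=4, bit4=1)
  nb ...##: next=#  (t=2,i=7, bit3=1)
  nb ...#.: next=#  (t=2,i=3, bit2=1)
  nb ....#: next=.  (t=2,i=2, bit1=0)
  nb .....: next=#  (t=4,i=5, bit0=1)
  bits 01000010101100101101110000011101 = 1119018013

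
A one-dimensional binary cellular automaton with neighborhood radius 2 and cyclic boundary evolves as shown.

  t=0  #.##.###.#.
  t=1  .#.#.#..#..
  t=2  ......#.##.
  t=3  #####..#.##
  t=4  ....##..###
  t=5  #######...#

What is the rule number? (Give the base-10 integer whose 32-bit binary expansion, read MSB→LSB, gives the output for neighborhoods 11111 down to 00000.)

394378075

  #####|.  b31=0 t=3,i=0
  ####.|.  b30=0 t=3,i=3
  ###.#|.  b29=0 t=0,i=7
  ###..|#  b28=1 t=3,i=4
  ##.##|.  b27=0 t=0,i=4
  ##.#.|#  b26=1 t=0,i=8
  ##..#|#  b25=1 t=3,i=5
  ##...|#  b24=1 t=2,i=10
  #.###|#  b23=1 t=0,i=5
  #.##.|.  b22=0 t=0,i=2
  #.#.#|.  b21=0 t=0,i=0
  #.#..|.  b20=0 t=1,i=5
  #..##|.  b19=0 t=4,i=7
  #..#.|.  b18=0 t=1,i=7
  #...#|.  b17=0 t=1,i=10
  #....|#  b16=1 t=2,i=0
  .####|#  b15=1 t=3,i=10
  .###.|.  b14=0 t=0,i=6
  .##.#|#  b13=1 t=0,i=3
  .##..|#  b12=1 t=2,i=9
  .#.##|#  b11=1 t=0,i=1
  .#.#.|.  b10=0 t=0,i=10
  .#..#|#  b9=1 t=1,i=6
  .#...|#  b8=1 t=1,i=9
  ..###|.  b7=0 t=4,i=8
  ..##.|#  b6=1 t=4,i=4
  ..#.#|.  b5=0 t=1,i=1
  ..#..|#  b4=1 t=1,i=8
  ...##|#  b3=1 t=4,i=3
  ...#.|.  b2=0 t=1,i=0
  ....#|#  b1=1 t=2,i=4
  .....|#  b0=1 t=2,i=1
  bits 00010111100000011011101101011011 = 394378075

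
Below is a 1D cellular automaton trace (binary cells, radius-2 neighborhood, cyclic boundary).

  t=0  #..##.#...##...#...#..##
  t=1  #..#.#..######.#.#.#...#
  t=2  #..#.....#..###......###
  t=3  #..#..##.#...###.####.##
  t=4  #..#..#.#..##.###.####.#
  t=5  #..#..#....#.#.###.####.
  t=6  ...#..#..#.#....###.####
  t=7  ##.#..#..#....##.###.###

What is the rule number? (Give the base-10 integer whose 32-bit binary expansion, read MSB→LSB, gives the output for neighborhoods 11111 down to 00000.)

2097336443

  [31] ##### => .  t=1,i=10
  [30] ####. => #  t=1,i=12
  [29] ###.# => #  t=1,i=13
  [28] ###.. => #  t=0,i=0
  [27] ##.## => #  t=3,i=16
  [26] ##.#. => #  t=0,i=5
  [25] ##..# => .  t=0,i=1
  [24] ##... => #  t=0,i=12
  [23] #.### => .  t=3,i=17
  [22] #.##. => .  t=4,i=23
  [21] #.#.# => .  t=1,i=15
  [20] #.#.. => .  t=0,i=6
  [19] #..## => .  t=0,i=2
  [18] #..#. => .  t=1,i=2
  [17] #...# => #  t=0,i=8
  [16] #.... => .  t=2,i=5
  [15] .#### => #  t=1,i=9
  [14] .###. => #  t=0,i=23
  [13] .##.# => .  t=0,i=4
  [12] .##.. => #  t=0,i=11
  [11] .#.## => .  t=5,i=14
  [10] .#.#. => .  t=1,i=4
  [9] .#..# => .  t=0,i=20
  [8] .#... => .  t=0,i=7
  [7] ..### => .  t=0,i=22
  [6] ..##. => #  t=0,i=3
  [5] ..#.# => #  t=1,i=3
  [4] ..#.. => #  t=0,i=15
  [3] ...## => #  t=0,i=9
  [2] ...#. => .  t=0,i=14
  [1] ....# => #  t=2,i=7
  [0] ..... => #  t=2,i=6
  bits 01111101000000101101000001111011 = 2097336443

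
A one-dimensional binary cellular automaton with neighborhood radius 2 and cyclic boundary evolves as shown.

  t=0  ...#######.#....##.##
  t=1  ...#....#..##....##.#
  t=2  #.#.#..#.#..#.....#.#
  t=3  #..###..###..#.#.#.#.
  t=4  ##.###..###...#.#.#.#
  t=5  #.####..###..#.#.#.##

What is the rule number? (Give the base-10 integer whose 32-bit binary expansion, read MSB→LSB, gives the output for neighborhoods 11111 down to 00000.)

1485864837

  #####|.  b31=0 t=0,i=5
  ####.|#  b30=1 t=0,i=8
  ###.#|.  b29=0 t=0,i=9
  ###..|#  b28=1 t=3,i=5
  ##.##|#  b27=1 t=0,i=18
  ##.#.|.  b26=0 t=0,i=10
  ##..#|.  b25=0 t=3,i=6
  ##...|.  b24=0 t=0,i=0
  #.###|#  b23=1 t=4,i=3
  #.##.|.  b22=0 t=0,i=19
  #.#.#|.  b21=0 t=2,i=2
  #.#..|#  b20=1 t=0,i=11
  #..##|.  b19=0 t=1,i=10
  #..#.|.  b18=0 t=2,i=6
  #...#|.  b17=0 t=0,i=1
  #....|.  b16=0 t=0,i=13
  .####|.  b15=0 t=0,i=4
  .###.|#  b14=1 t=3,i=4
  .##.#|#  b13=1 t=0,i=17
  .##..|#  b12=1 t=0,i=20
  .#.##|#  b11=1 t=2,i=19
  .#.#.|#  b10=1 t=2,i=3
  .#..#|#  b9=1 t=1,i=9
  .#...|#  b8=1 t=0,i=12
  ..###|#  b7=1 t=0,i=3
  ..##.|.  b6=0 t=0,i=16
  ..#.#|.  b5=0 t=2,i=7
  ..#..|.  b4=0 t=1,i=3
  ...##|.  b3=0 t=0,i=2
  ...#.|#  b2=1 t=1,i=2
  ....#|.  b1=0 t=0,i=14
  .....|#  b0=1 t=2,i=15
  bits 01011000100100000111111110000101 = 1485864837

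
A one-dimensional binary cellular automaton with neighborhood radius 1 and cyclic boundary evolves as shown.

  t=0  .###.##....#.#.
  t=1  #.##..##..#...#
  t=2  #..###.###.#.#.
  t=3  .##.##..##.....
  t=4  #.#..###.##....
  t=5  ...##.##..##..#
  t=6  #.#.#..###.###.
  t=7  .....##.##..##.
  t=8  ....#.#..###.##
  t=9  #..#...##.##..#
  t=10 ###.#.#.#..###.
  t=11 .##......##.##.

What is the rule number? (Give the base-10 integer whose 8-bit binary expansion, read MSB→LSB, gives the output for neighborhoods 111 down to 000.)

210

  ### -> #   bit 7 = 1  t=0,i=2
  ##. -> #   bit 6 = 1  t=0,i=3
  #.# -> .   bit 5 = 0  t=0,i=4
  #.. -> #   bit 4 = 1  t=0,i=7
  .## -> .   bit 3 = 0  t=0,i=1
  .#. -> .   bit 2 = 0  t=0,i=11
  ..# -> #   bit 1 = 1  t=0,i=0
  ... -> .   bit 0 = 0  t=0,i=8
  bits 11010010 = 210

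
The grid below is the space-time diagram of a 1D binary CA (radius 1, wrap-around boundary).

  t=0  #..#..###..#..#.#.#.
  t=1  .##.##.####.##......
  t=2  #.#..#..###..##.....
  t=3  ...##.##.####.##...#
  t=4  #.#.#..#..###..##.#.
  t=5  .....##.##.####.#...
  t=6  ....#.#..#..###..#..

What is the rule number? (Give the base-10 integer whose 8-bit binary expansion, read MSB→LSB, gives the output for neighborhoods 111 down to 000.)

  ###|#  b7=1 t=0,i=7
  ##.|#  b6=1 t=0,i=8
  #.#|.  b5=0 t=0,i=15
  #..|#  b4=1 t=0,i=1
  .##|.  b3=0 t=0,i=6
  .#.|.  b2=0 t=0,i=0
  ..#|#  b1=1 t=0,i=2
  ...|.  b0=0 t=1,i=15
  bits 11010010 = 210

210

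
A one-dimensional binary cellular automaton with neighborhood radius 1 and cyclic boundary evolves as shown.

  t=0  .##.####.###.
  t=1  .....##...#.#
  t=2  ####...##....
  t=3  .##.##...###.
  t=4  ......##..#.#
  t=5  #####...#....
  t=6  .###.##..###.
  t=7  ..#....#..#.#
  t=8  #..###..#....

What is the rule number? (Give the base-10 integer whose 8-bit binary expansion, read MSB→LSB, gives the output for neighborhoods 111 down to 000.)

  [7] ### => #  t=0,i=5
  [6] ##. => .  t=0,i=2
  [5] #.# => .  t=0,i=3
  [4] #.. => #  t=0,i=12
  [3] .## => .  t=0,i=1
  [2] .#. => .  t=1,i=10
  [1] ..# => .  t=0,i=0
  [0] ... => #  t=1,i=1
  bits 10010001 = 145

145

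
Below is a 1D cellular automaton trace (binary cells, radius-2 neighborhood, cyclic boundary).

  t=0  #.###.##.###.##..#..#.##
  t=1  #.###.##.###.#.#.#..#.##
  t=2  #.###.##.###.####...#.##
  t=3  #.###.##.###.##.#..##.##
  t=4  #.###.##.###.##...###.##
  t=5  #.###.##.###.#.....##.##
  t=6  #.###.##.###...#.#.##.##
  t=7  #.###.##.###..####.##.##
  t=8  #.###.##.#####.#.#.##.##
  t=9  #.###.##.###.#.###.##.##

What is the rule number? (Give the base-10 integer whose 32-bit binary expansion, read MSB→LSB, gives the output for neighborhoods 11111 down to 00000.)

3001672822

  ##### -> #   bit 31 = 1  t=8,i=11
  ####. -> .   bit 30 = 0  t=2,i=15
  ###.# -> #   bit 29 = 1  t=0,i=0
  ###.. -> #   bit 28 = 1  t=2,i=16
  ##.## -> .   bit 27 = 0  t=0,i=1
  ##.#. -> .   bit 26 = 0  t=1,i=12
  ##..# -> #   bit 25 = 1  t=0,i=15
  ##... -> .   bit 24 = 0  t=2,i=17
  #.### -> #   bit 23 = 1  t=0,i=2
  #.##. -> #   bit 22 = 1  t=0,i=6
  #.#.# -> #   bit 21 = 1  t=1,i=13
  #.#.. -> .   bit 20 = 0  t=1,i=17
  #..## -> #   bit 19 = 1  t=3,i=18
  #..#. -> .   bit 18 = 0  t=0,i=16
  #...# -> .   bit 17 = 0  t=2,i=18
  #.... -> #   bit 16 = 1  t=5,i=15
  .#### -> #   bit 15 = 1  t=2,i=14
  .###. -> #   bit 14 = 1  t=0,i=3
  .##.# -> #   bit 13 = 1  t=0,i=7
  .##.. -> .   bit 12 = 0  t=0,i=14
  .#.## -> .   bit 11 = 0  t=0,i=21
  .#.#. -> #   bit 10 = 1  t=1,i=14
  .#..# -> .   bit 9 = 0  t=0,i=18
  .#... -> .   bit 8 = 0  t=5,i=14
  ..### -> .   bit 7 = 0  t=4,i=18
  ..##. -> #   bit 6 = 1  t=3,i=19
  ..#.# -> #   bit 5 = 1  t=0,i=20
  ..#.. -> #   bit 4 = 1  t=0,i=17
  ...## -> .   bit 3 = 0  t=4,i=17
  ...#. -> #   bit 2 = 1  t=2,i=19
  ....# -> #   bit 1 = 1  t=5,i=17
  ..... -> .   bit 0 = 0  t=5,i=16
  bits 10110010111010011110010001110110 = 3001672822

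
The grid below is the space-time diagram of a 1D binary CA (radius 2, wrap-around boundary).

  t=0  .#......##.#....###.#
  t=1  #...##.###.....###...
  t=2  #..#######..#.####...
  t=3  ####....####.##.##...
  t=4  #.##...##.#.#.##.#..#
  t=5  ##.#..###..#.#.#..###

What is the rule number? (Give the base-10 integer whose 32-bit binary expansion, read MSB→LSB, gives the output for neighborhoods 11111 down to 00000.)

  nb #####: next=.  (t=2,i=5, bit31=0)
  nb ####.: next=#  (t=2,i=8, bit30=1)
  nb ###.#: next=.  (t=0,i=18, bit29=0)
  nb ###..: next=#  (t=1,i=9, bit28=1)
  nb ##.##: next=#  (t=1,i=6, bit27=1)
  nb ##.#.: next=.  (t=0,i=10, bit26=0)
  nb ##..#: next=#  (t=2,i=10, bit25=1)
  nb ##...: next=.  (t=1,i=10, bit24=0)
  nb #.###: next=#  (t=1,i=7, bit23=1)
  nb #.##.: next=.  (t=3,i=13, bit22=0)
  nb #.#.#: next=.  (t=0,i=20, bit21=0)
  nb #.#..: next=.  (t=0,i=1, bit20=0)
  nb #..##: next=#  (t=2,i=2, bit19=1)
  nb #..#.: next=#  (t=2,i=11, bit18=1)
  nb #...#: next=.  (t=1,i=2, bit17=0)
  nb #....: next=.  (t=0,i=3, bit16=0)
  nb .####: next=.  (t=2,i=4, bit15=0)
  nb .###.: next=#  (t=0,i=17, bit14=1)
  nb .##.#: next=#  (t=0,i=9, bit13=1)
  nb .##..: next=#  (t=3,i=17, bit12=1)
  nb .#.##: next=#  (t=2,i=13, bit11=1)
  nb .#.#.: next=#  (t=0,i=0, bit10=1)
  nb .#..#: next=#  (t=2,i=1, bit9=1)
  nb .#...: next=.  (t=0,i=2, bit8=0)
  nb ..###: next=#  (t=0,i=16, bit7=1)
  nb ..##.: next=#  (t=0,i=8, bit6=1)
  nb ..#.#: next=.  (t=2,i=12, bit5=0)
  nb ..#..: next=#  (t=1,i=0, bit4=1)
  nb ...##: next=#  (t=0,i=7, bit3=1)
  nb ...#.: next=.  (t=1,i=20, bit2=0)
  nb ....#: next=.  (t=0,i=6, bit1=0)
  nb .....: next=#  (t=0,i=4, bit0=1)
  bits 01011010100011000111111011011001 = 1519156953

1519156953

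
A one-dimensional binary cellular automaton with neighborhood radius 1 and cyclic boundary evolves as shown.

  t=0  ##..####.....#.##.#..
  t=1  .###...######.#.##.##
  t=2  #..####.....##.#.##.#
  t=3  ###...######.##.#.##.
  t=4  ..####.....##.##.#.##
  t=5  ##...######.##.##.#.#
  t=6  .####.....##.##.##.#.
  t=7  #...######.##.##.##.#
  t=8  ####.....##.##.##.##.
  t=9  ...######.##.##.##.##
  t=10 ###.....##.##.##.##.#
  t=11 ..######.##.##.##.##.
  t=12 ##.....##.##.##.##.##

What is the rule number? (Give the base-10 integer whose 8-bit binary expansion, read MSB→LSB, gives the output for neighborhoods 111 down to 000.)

115

  nb ###: next=.  (t=0,i=5, bit7=0)
  nb ##.: next=#  (t=0,i=1, bit6=1)
  nb #.#: next=#  (t=0,i=14, bit5=1)
  nb #..: next=#  (t=0,i=2, bit4=1)
  nb .##: next=.  (t=0,i=0, bit3=0)
  nb .#.: next=.  (t=0,i=13, bit2=0)
  nb ..#: next=#  (t=0,i=3, bit1=1)
  nb ...: next=#  (t=0,i=9, bit0=1)
  bits 01110011 = 115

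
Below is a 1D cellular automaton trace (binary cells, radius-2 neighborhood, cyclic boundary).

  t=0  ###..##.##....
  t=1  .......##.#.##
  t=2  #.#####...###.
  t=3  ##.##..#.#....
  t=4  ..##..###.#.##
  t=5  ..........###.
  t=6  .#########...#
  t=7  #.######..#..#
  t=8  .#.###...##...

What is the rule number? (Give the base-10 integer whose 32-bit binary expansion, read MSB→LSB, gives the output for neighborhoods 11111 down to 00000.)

2305068347

  [31] ##### => #  t=2,i=4
  [30] ####. => .  t=2,i=5
  [29] ###.# => .  t=2,i=12
  [28] ###.. => .  t=0,i=2
  [27] ##.## => #  t=0,i=7
  [26] ##.#. => .  t=1,i=9
  [25] ##..# => .  t=0,i=3
  [24] ##... => #  t=0,i=10
  [23] #.### => .  t=2,i=2
  [22] #.##. => #  t=0,i=8
  [21] #.#.# => #  t=1,i=10
  [20] #.#.. => .  t=3,i=9
  [19] #..## => .  t=0,i=4
  [18] #..#. => #  t=3,i=6
  [17] #...# => .  t=2,i=8
  [16] #.... => .  t=0,i=11
  [15] .#### => #  t=2,i=3
  [14] .###. => .  t=0,i=1
  [13] .##.# => .  t=0,i=6
  [12] .##.. => .  t=0,i=9
  [11] .#.## => #  t=1,i=11
  [10] .#.#. => #  t=3,i=8
  [9] .#..# => .  t=7,i=11
  [8] .#... => #  t=3,i=10
  [7] ..### => .  t=0,i=0
  [6] ..##. => .  t=0,i=5
  [5] ..#.# => #  t=3,i=7
  [4] ..#.. => #  t=7,i=10
  [3] ...## => #  t=0,i=13
  [2] ...#. => .  t=6,i=12
  [1] ....# => #  t=0,i=12
  [0] ..... => #  t=1,i=2
  bits 10001001011001001000110100111011 = 2305068347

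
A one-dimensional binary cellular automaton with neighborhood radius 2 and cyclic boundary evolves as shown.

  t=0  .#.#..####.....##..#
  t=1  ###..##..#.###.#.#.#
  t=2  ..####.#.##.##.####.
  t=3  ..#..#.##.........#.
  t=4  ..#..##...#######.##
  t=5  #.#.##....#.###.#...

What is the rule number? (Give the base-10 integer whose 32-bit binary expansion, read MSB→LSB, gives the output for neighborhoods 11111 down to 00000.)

2989051379

  #####|#  b31=1 t=4,i=12
  ####.|.  b30=0 t=0,i=8
  ###.#|#  b29=1 t=1,i=13
  ###..|#  b28=1 t=0,i=9
  ##.##|.  b27=0 t=2,i=11
  ##.#.|.  b26=0 t=1,i=14
  ##..#|#  b25=1 t=0,i=17
  ##...|.  b24=0 t=0,i=10
  #.###|.  b23=0 t=1,i=11
  #.##.|.  b22=0 t=2,i=9
  #.#.#|#  b21=1 t=0,i=1
  #.#..|.  b20=0 t=0,i=3
  #..##|#  b19=1 t=0,i=5
  #..#.|.  b18=0 t=0,i=18
  #...#|.  b17=0 t=2,i=0
  #....|#  b16=1 t=0,i=11
  .####|.  b15=0 t=0,i=7
  .###.|#  b14=1 t=1,i=12
  .##.#|.  b13=0 t=2,i=10
  .##..|.  b12=0 t=0,i=16
  .#.##|#  b11=1 t=1,i=10
  .#.#.|#  b10=1 t=0,i=0
  .#..#|.  b9=0 t=0,i=4
  .#...|#  b8=1 t=3,i=19
  ..###|#  b7=1 t=0,i=6
  ..##.|#  b6=1 t=0,i=15
  ..#.#|#  b5=1 t=0,i=19
  ..#..|#  b4=1 t=3,i=2
  ...##|.  b3=0 t=0,i=14
  ...#.|.  b2=0 t=3,i=1
  ....#|#  b1=1 t=0,i=13
  .....|#  b0=1 t=0,i=12
  bits 10110010001010010100110111110011 = 2989051379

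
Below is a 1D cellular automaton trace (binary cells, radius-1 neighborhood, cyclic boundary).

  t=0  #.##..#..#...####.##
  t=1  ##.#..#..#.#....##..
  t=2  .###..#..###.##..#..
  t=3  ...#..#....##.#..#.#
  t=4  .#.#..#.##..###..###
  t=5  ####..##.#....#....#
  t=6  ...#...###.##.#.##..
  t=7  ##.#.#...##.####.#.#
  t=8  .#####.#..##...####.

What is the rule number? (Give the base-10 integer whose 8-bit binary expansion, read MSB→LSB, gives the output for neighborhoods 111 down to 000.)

101

  nb ###: next=.  (t=0,i=14, bit7=0)
  nb ##.: next=#  (t=0,i=0, bit6=1)
  nb #.#: next=#  (t=0,i=1, bit5=1)
  nb #..: next=.  (t=0,i=4, bit4=0)
  nb .##: next=.  (t=0,i=2, bit3=0)
  nb .#.: next=#  (t=0,i=6, bit2=1)
  nb ..#: next=.  (t=0,i=5, bit1=0)
  nb ...: next=#  (t=0,i=11, bit0=1)
  bits 01100101 = 101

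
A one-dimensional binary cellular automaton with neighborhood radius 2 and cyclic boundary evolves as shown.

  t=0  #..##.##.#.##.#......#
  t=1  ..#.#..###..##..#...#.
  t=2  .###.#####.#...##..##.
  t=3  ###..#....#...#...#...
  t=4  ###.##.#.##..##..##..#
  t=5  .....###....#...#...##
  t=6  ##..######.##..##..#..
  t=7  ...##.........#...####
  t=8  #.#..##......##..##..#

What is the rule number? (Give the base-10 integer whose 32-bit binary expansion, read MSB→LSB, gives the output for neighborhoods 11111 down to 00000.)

363685564

  #####|.  b31=0 t=2,i=7
  ####.|.  b30=0 t=2,i=8
  ###.#|.  b29=0 t=2,i=3
  ###..|#  b28=1 t=1,i=9
  ##.##|.  b27=0 t=0,i=5
  ##.#.|#  b26=1 t=0,i=8
  ##..#|.  b25=0 t=0,i=1
  ##...|#  b24=1 t=5,i=0
  #.###|#  b23=1 t=2,i=5
  #.##.|.  b22=0 t=0,i=6
  #.#.#|#  b21=1 t=0,i=9
  #.#..|.  b20=0 t=0,i=14
  #..##|#  b19=1 t=0,i=2
  #..#.|#  b18=1 t=1,i=15
  #...#|.  b17=0 t=1,i=0
  #....|#  b16=1 t=0,i=16
  .####|.  b15=0 t=2,i=6
  .###.|#  b14=1 t=1,i=8
  .##.#|#  b13=1 t=0,i=4
  .##..|.  b12=0 t=0,i=0
  .#.##|.  b11=0 t=0,i=10
  .#.#.|#  b10=1 t=1,i=3
  .#..#|#  b9=1 t=1,i=5
  .#...|.  b8=0 t=0,i=15
  ..###|#  b7=1 t=1,i=7
  ..##.|.  b6=0 t=0,i=3
  ..#.#|#  b5=1 t=1,i=2
  ..#..|#  b4=1 t=1,i=16
  ...##|#  b3=1 t=0,i=20
  ...#.|#  b2=1 t=1,i=1
  ....#|.  b1=0 t=0,i=19
  .....|.  b0=0 t=0,i=17
  bits 00010101101011010110011010111100 = 363685564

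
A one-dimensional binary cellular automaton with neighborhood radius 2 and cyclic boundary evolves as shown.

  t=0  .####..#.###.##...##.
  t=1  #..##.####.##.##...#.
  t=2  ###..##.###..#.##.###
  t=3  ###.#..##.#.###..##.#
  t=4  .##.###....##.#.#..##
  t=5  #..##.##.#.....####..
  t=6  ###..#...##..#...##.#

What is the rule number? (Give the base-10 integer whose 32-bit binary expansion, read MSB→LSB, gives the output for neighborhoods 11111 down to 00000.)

  nb #####: next=#  (t=2,i=0, bit31=1)
  nb ####.: next=#  (t=0,i=3, bit30=1)
  nb ###.#: next=#  (t=0,i=11, bit29=1)
  nb ###..: next=#  (t=0,i=4, bit28=1)
  nb ##.##: next=#  (t=0,i=12, bit27=1)
  nb ##.#.: next=.  (t=3,i=3, bit26=0)
  nb ##..#: next=.  (t=0,i=5, bit25=0)
  nb ##...: next=#  (t=0,i=15, bit24=1)
  nb #.###: next=#  (t=0,i=9, bit23=1)
  nb #.##.: next=.  (t=0,i=13, bit22=0)
  nb #.#.#: next=.  (t=3,i=10, bit21=0)
  nb #.#..: next=#  (t=1,i=0, bit20=1)
  nb #..##: next=#  (t=0,i=0, bit19=1)
  nb #..#.: next=#  (t=0,i=6, bit18=1)
  nb #...#: next=.  (t=0,i=16, bit17=0)
  nb #....: next=.  (t=4,i=8, bit16=0)
  nb .####: next=.  (t=0,i=2, bit15=0)
  nb .###.: next=.  (t=0,i=10, bit14=0)
  nb .##.#: next=.  (t=1,i=4, bit13=0)
  nb .##..: next=#  (t=0,i=14, bit12=1)
  nb .#.##: next=#  (t=0,i=8, bit11=1)
  nb .#.#.: next=#  (t=1,i=20, bit10=1)
  nb .#..#: next=#  (t=1,i=1, bit9=1)
  nb .#...: next=#  (t=5,i=10, bit8=1)
  nb ..###: next=.  (t=0,i=1, bit7=0)
  nb ..##.: next=.  (t=0,i=18, bit6=0)
  nb ..#.#: next=#  (t=0,i=7, bit5=1)
  nb ..#..: next=#  (t=5,i=0, bit4=1)
  nb ...##: next=.  (t=0,i=17, bit3=0)
  nb ...#.: next=#  (t=1,i=18, bit2=1)
  nb ....#: next=#  (t=4,i=9, bit1=1)
  nb .....: next=.  (t=5,i=12, bit0=0)
  bits 11111001100111000001111100110110 = 4187758390

4187758390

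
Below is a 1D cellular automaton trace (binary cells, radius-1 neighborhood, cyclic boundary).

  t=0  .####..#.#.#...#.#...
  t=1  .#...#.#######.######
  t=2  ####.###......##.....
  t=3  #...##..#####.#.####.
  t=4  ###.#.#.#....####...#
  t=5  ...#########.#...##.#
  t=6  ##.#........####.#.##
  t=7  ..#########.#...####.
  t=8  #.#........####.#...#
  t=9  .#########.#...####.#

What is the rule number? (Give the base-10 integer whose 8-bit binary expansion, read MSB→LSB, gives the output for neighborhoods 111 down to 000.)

  ### -> .   bit 7 = 0  t=0,i=2
  ##. -> .   bit 6 = 0  t=0,i=4
  #.# -> #   bit 5 = 1  t=0,i=8
  #.. -> #   bit 4 = 1  t=0,i=5
  .## -> #   bit 3 = 1  t=0,i=1
  .#. -> #   bit 2 = 1  t=0,i=7
  ..# -> .   bit 1 = 0  t=0,i=0
  ... -> #   bit 0 = 1  t=0,i=13
  bits 00111101 = 61

61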